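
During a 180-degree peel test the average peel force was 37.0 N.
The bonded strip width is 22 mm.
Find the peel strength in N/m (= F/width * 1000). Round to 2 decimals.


Peel strength = F/width * 1000
= 37.0 / 22 * 1000
= 1681.82 N/m

1681.82


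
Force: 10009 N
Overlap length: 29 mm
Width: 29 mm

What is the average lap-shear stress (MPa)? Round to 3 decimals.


Average shear stress = F / (overlap * width)
= 10009 / (29 * 29)
= 11.901 MPa

11.901


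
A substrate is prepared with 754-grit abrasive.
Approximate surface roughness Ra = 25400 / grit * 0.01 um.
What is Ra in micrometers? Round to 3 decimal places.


Ra = 25400 / 754 * 0.01 = 0.337 um

0.337


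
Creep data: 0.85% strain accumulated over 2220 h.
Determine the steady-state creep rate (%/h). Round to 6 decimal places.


Rate = 0.85 / 2220 = 0.000383 %/h

0.000383


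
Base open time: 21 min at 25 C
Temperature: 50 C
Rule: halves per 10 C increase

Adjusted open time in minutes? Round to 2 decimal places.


Acceleration = 2^((50-25)/10) = 5.6569
Open time = 21 / 5.6569 = 3.71 min

3.71


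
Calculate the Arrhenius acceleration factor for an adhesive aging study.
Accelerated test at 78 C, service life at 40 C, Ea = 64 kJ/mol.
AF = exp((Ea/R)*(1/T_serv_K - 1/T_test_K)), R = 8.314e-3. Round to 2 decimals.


T_test = 351.15 K, T_serv = 313.15 K
Ea/R = 64 / 0.008314 = 7697.86
AF = exp(7697.86 * (1/313.15 - 1/351.15))
= 14.30

14.30


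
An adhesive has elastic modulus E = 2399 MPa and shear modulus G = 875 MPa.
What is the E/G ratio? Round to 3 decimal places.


E/G = 2399 / 875 = 2.742

2.742


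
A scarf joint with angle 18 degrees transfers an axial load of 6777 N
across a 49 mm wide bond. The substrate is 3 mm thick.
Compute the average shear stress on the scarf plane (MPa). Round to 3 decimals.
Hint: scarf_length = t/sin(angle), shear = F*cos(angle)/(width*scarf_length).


scarf_length = 3 / sin(18 deg) = 9.7082 mm
cos(18 deg) = 0.951057
shear stress = 6777 * 0.951057 / (49 * 9.7082)
= 13.549 MPa

13.549


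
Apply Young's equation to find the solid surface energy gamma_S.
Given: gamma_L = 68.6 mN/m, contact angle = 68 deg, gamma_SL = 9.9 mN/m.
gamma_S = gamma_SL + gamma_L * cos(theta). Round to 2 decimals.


theta_rad = 68 * pi/180 = 1.186824
gamma_S = 9.9 + 68.6 * cos(1.186824)
= 35.60 mN/m

35.60


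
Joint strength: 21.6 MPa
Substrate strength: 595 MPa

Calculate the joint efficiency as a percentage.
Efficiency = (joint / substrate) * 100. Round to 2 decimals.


Efficiency = (21.6 / 595) * 100 = 3.63%

3.63


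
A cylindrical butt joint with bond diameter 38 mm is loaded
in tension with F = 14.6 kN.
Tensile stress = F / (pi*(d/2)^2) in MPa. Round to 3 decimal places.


Area = pi * (38/2)^2 = 1134.1149 mm^2
Stress = 14.6*1000 / 1134.1149
= 12.873 MPa

12.873


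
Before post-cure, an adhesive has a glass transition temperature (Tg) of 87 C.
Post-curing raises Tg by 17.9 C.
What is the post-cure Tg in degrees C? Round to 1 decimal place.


Tg_post = Tg_base + delta_Tg
= 87 + 17.9
= 104.9 C

104.9


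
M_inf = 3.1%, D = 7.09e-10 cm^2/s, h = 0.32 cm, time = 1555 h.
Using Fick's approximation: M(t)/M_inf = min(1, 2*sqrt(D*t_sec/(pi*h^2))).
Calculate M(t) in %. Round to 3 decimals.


t = 5598000 s
ratio = min(1, 2*sqrt(7.09e-10*5598000/(pi*0.1024)))
= 0.222149
M(t) = 3.1 * 0.222149 = 0.689%

0.689


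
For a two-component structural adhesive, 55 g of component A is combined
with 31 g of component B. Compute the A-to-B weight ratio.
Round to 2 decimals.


Weight ratio A:B = 55 / 31
= 1.77

1.77


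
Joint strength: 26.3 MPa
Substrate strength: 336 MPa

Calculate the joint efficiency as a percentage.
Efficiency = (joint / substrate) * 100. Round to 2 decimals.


Efficiency = (26.3 / 336) * 100 = 7.83%

7.83


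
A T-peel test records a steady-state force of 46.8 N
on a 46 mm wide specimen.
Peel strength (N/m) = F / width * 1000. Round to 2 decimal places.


Peel strength = 46.8 / 46 * 1000
= 1017.39 N/m

1017.39


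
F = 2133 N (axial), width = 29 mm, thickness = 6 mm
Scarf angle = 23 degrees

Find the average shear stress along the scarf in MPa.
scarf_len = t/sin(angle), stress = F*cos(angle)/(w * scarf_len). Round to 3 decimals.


scarf_len = 6/sin(23 deg) = 15.3558
cos(23 deg) = 0.920505
stress = 2133*0.920505/(29*15.3558) = 4.409 MPa

4.409


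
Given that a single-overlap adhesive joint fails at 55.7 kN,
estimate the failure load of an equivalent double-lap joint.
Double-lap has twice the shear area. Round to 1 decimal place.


Double-lap factor = 2
Expected load = 55.7 * 2 = 111.4 kN

111.4


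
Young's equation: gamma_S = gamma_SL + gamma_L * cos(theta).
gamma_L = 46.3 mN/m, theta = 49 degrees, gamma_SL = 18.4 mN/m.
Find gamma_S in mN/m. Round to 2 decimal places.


cos(49 deg) = 0.656059
gamma_S = 18.4 + 46.3 * 0.656059
= 48.78 mN/m

48.78


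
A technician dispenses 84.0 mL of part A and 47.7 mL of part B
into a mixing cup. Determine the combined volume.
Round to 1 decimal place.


Combined volume = 84.0 + 47.7
= 131.7 mL

131.7


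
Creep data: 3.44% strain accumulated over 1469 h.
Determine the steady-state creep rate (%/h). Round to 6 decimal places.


Rate = 3.44 / 1469 = 0.002342 %/h

0.002342


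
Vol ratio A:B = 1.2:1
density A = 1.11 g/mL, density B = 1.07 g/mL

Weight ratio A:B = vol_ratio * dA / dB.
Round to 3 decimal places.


Weight ratio = 1.2 * 1.11 / 1.07
= 1.245

1.245


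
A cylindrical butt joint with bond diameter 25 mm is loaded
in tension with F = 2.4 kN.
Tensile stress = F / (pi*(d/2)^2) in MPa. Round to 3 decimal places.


Area = pi * (25/2)^2 = 490.8739 mm^2
Stress = 2.4*1000 / 490.8739
= 4.889 MPa

4.889


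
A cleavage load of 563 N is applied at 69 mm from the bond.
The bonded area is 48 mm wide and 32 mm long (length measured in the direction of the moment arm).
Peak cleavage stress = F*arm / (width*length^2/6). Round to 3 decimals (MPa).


Moment = 563 * 69 = 38847 N*mm
Section modulus = 48 * 1024 / 6 = 49152 / 6 mm^3
Stress = 38847 / (49152 / 6) = 233082 / 49152
= 4.742 MPa

4.742


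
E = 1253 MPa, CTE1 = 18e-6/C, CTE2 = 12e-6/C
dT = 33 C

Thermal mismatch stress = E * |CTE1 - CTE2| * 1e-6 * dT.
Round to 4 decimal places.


= 1253 * 6e-6 * 33
= 0.2481 MPa

0.2481


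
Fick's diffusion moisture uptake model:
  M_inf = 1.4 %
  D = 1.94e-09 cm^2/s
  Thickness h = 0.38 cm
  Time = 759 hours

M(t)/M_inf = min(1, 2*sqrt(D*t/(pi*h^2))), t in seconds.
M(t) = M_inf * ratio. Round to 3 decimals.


t_sec = 759 * 3600 = 2732400
ratio = 2*sqrt(1.94e-09*2732400/(pi*0.38^2))
= min(1, 0.216194)
= 0.216194
M(t) = 1.4 * 0.216194 = 0.303 %

0.303


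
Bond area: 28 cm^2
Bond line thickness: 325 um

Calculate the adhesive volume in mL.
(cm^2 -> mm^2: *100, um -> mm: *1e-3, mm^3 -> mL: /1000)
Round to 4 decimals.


V = 28*100 * 325*1e-3 / 1000
= 0.9100 mL

0.9100


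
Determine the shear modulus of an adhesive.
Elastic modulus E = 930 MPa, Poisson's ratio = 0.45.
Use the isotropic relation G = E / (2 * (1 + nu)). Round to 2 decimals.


G = 930 / (2*(1+0.45)) = 930 / 2.90
= 320.69 MPa

320.69


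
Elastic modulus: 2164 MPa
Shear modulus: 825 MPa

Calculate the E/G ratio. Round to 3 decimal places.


E / G = 2164 / 825 = 2.623

2.623


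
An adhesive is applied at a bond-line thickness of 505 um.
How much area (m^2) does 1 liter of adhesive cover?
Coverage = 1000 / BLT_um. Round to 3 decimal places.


Coverage = 1000 / 505 = 1.980 m^2

1.980


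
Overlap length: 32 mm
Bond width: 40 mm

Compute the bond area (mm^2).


Bond area = 32 * 40 = 1280 mm^2

1280


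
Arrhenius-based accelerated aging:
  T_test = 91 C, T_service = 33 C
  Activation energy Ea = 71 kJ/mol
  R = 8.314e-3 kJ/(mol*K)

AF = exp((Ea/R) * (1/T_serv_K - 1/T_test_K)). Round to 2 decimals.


T_test_K = 364.15, T_serv_K = 306.15
AF = exp((71/8.314e-3) * (1/306.15 - 1/364.15))
= 85.02

85.02


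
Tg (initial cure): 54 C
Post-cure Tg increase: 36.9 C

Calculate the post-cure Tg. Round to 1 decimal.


Post-cure Tg = 54 + 36.9 = 90.9 C

90.9


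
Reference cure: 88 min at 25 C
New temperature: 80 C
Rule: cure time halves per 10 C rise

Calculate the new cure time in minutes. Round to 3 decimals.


factor = 2^((80-25)/10) = 45.2548
t_new = 88 / 45.2548 = 1.945 min

1.945


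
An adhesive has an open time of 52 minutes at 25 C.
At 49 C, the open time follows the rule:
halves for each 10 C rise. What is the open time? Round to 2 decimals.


Factor = 2^((49-25)/10) = 5.2780
Open time = 52 / 5.2780 = 9.85 min

9.85


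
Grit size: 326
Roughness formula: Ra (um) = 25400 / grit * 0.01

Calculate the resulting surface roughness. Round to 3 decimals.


Ra = 25400 / 326 * 0.01
= 0.779 um

0.779


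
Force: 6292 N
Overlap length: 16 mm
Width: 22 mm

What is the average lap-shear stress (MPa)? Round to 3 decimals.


Average shear stress = F / (overlap * width)
= 6292 / (16 * 22)
= 17.875 MPa

17.875


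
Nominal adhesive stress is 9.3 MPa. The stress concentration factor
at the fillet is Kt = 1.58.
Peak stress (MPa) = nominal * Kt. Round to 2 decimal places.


Peak = 9.3 * 1.58 = 14.69 MPa

14.69


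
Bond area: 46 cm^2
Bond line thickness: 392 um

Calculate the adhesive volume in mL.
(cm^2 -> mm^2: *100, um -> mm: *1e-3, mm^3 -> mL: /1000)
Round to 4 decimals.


V = 46*100 * 392*1e-3 / 1000
= 1.8032 mL

1.8032


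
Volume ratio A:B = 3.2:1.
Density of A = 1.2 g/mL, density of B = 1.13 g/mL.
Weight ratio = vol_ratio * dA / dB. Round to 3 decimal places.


Wt ratio = 3.2 * 1.2 / 1.13
= 3.398

3.398


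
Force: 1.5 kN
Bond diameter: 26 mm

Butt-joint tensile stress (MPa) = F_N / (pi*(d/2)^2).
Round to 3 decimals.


F_N = 1.5 * 1000 = 1500.0 N
A = pi*(13.0)^2 = 530.9292 mm^2
stress = 1500.0 / 530.9292 = 2.825 MPa

2.825


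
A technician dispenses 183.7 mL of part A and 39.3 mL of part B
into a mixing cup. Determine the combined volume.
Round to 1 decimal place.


Combined volume = 183.7 + 39.3
= 223.0 mL

223.0


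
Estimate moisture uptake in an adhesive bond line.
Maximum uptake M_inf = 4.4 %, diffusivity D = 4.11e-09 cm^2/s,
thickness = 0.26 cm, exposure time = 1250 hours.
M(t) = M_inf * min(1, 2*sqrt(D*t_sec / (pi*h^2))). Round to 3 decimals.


Convert time: 1250 h = 4500000 s
ratio = min(1, 2*sqrt(4.11e-09*4500000/(pi*0.26^2)))
= 0.590213
M(t) = 4.4 * 0.590213 = 2.597%

2.597


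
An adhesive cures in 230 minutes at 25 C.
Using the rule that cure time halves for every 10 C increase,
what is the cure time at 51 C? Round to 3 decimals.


Factor = 2^((51 - 25) / 10) = 6.0629
Cure time = 230 / 6.0629
= 37.936 minutes

37.936


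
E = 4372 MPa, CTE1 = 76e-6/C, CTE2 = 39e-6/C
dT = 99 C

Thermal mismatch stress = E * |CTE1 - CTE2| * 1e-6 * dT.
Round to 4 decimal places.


= 4372 * 37e-6 * 99
= 16.0146 MPa

16.0146


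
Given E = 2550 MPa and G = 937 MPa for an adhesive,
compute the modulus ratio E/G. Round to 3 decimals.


E/G ratio = 2550 / 937 = 2.721

2.721


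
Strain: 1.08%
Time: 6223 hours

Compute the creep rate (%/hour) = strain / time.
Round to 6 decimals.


Creep rate = 1.08 / 6223
= 0.000174 %/h

0.000174


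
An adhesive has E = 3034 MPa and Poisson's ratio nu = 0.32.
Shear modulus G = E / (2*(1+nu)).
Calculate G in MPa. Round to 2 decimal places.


G = 3034 / (2*(1+0.32))
= 3034 / 2.64
= 1149.24 MPa

1149.24


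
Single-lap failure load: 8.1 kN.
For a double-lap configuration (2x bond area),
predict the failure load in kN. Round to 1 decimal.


Failure load = 8.1 * 2 = 16.2 kN

16.2


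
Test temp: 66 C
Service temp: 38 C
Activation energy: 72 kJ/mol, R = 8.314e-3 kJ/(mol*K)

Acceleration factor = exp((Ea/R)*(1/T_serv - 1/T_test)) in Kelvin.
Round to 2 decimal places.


AF = exp((72/0.008314)*(1/311.15 - 1/339.15))
= 9.95

9.95


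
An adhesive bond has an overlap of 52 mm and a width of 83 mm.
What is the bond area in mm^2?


Bond area = overlap * width
= 52 * 83
= 4316 mm^2

4316


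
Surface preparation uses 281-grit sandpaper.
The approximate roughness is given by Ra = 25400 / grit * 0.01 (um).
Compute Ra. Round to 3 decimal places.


Ra = 25400 / 281 * 0.01
= 254 / 281
= 0.904 um

0.904


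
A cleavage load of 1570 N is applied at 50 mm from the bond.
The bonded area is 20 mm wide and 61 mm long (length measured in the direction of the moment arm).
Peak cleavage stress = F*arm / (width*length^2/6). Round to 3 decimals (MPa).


Moment = 1570 * 50 = 78500 N*mm
Section modulus = 20 * 3721 / 6 = 74420 / 6 mm^3
Stress = 78500 / (74420 / 6) = 471000 / 74420
= 6.329 MPa

6.329


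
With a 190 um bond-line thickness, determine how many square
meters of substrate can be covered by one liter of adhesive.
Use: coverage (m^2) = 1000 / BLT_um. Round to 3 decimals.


Coverage = 1000 / 190 = 5.263 m^2

5.263


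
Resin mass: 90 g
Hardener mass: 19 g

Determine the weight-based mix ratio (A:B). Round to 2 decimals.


Ratio = 90 / 19 = 4.74

4.74


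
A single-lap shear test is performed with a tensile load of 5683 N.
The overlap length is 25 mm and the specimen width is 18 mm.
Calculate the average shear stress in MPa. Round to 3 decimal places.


Shear stress = F / (overlap * width)
= 5683 / (25 * 18)
= 5683 / 450
= 12.629 MPa

12.629


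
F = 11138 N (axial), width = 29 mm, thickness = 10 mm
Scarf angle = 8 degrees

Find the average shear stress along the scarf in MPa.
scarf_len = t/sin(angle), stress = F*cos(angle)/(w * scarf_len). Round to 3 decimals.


scarf_len = 10/sin(8 deg) = 71.8530
cos(8 deg) = 0.990268
stress = 11138*0.990268/(29*71.8530) = 5.293 MPa

5.293


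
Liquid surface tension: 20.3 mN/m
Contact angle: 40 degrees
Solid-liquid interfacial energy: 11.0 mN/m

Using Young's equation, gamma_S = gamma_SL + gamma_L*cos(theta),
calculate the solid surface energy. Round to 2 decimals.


gamma_S = 11.0 + 20.3 * cos(40)
= 26.55 mN/m

26.55


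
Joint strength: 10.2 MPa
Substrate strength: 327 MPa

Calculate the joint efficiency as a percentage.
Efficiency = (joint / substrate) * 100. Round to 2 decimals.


Efficiency = (10.2 / 327) * 100 = 3.12%

3.12


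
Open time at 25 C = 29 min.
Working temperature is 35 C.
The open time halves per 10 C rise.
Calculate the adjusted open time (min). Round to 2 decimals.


factor = 2^((35 - 25) / 10) = 2.0000
ot = 29 / 2.0000 = 14.50 min

14.50


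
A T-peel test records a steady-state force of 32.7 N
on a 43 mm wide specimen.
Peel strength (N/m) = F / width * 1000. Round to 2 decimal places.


Peel strength = 32.7 / 43 * 1000
= 760.47 N/m

760.47


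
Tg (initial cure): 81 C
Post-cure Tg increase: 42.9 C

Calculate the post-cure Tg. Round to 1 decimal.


Post-cure Tg = 81 + 42.9 = 123.9 C

123.9


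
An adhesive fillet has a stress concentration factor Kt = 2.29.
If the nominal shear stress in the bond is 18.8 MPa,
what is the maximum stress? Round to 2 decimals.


Max stress = 18.8 * 2.29 = 43.05 MPa

43.05


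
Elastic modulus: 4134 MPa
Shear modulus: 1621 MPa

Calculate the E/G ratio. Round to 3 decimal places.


E / G = 4134 / 1621 = 2.550

2.550


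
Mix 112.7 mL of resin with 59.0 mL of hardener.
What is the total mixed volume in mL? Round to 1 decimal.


Total = 112.7 + 59.0 = 171.7 mL

171.7


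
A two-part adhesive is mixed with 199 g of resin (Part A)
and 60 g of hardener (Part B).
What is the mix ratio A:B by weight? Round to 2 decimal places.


Mix ratio = mass_A / mass_B
= 199 / 60
= 3.32

3.32


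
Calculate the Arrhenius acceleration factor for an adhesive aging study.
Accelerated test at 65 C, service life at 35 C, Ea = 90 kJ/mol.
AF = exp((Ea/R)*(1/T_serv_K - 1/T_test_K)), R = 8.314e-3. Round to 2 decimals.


T_test = 338.15 K, T_serv = 308.15 K
Ea/R = 90 / 0.008314 = 10825.11
AF = exp(10825.11 * (1/308.15 - 1/338.15))
= 22.57

22.57


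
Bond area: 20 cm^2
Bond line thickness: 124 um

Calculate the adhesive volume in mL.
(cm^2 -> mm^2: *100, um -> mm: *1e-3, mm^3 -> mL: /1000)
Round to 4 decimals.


V = 20*100 * 124*1e-3 / 1000
= 0.2480 mL

0.2480


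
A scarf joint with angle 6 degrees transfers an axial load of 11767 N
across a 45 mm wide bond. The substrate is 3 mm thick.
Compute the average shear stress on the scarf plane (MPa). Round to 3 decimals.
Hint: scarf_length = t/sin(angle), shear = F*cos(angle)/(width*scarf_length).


scarf_length = 3 / sin(6 deg) = 28.7003 mm
cos(6 deg) = 0.994522
shear stress = 11767 * 0.994522 / (45 * 28.7003)
= 9.061 MPa

9.061


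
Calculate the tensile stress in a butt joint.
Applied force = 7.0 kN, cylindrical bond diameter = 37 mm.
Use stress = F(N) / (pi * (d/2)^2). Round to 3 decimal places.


A = pi * 18.5^2 = 1075.2101 mm^2
sigma = 7000.0 / 1075.2101 = 6.510 MPa

6.510


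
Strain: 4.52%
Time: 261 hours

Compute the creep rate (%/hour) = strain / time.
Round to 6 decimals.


Creep rate = 4.52 / 261
= 0.017318 %/h

0.017318


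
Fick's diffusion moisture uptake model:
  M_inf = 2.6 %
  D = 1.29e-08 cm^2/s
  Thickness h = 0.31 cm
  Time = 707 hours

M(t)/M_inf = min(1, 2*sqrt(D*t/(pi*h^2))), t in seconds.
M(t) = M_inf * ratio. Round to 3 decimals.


t_sec = 707 * 3600 = 2545200
ratio = 2*sqrt(1.29e-08*2545200/(pi*0.31^2))
= min(1, 0.659552)
= 0.659552
M(t) = 2.6 * 0.659552 = 1.715 %

1.715


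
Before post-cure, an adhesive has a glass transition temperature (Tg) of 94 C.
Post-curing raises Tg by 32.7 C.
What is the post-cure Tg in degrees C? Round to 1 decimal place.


Tg_post = Tg_base + delta_Tg
= 94 + 32.7
= 126.7 C

126.7


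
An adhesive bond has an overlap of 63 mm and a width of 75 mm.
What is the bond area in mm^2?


Bond area = overlap * width
= 63 * 75
= 4725 mm^2

4725


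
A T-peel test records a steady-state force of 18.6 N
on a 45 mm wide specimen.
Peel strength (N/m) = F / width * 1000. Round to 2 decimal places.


Peel strength = 18.6 / 45 * 1000
= 413.33 N/m

413.33


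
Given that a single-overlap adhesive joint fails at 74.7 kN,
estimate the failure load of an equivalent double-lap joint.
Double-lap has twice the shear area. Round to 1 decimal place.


Double-lap factor = 2
Expected load = 74.7 * 2 = 149.4 kN

149.4


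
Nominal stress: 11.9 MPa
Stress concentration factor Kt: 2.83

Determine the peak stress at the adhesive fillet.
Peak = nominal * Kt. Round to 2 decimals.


Peak stress = 11.9 * 2.83
= 33.68 MPa

33.68


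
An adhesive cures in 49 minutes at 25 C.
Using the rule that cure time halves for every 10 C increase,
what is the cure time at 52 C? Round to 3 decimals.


Factor = 2^((52 - 25) / 10) = 6.4980
Cure time = 49 / 6.4980
= 7.541 minutes

7.541


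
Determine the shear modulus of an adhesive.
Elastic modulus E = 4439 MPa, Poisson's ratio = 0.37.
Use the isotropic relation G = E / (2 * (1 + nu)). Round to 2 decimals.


G = 4439 / (2*(1+0.37)) = 4439 / 2.74
= 1620.07 MPa

1620.07


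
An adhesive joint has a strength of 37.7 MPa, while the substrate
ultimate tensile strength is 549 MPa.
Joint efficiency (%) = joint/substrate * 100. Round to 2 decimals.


Efficiency = 37.7 / 549 * 100
= 6.87%

6.87


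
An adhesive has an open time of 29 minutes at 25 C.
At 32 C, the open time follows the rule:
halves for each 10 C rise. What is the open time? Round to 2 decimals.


Factor = 2^((32-25)/10) = 1.6245
Open time = 29 / 1.6245 = 17.85 min

17.85


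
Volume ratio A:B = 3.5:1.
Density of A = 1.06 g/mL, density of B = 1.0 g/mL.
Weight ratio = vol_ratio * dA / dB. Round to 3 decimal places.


Wt ratio = 3.5 * 1.06 / 1.0
= 3.710

3.710


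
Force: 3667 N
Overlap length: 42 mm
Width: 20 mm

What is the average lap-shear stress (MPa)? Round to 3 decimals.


Average shear stress = F / (overlap * width)
= 3667 / (42 * 20)
= 4.365 MPa

4.365


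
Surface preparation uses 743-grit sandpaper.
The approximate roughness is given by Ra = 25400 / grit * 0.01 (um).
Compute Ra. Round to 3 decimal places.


Ra = 25400 / 743 * 0.01
= 254 / 743
= 0.342 um

0.342


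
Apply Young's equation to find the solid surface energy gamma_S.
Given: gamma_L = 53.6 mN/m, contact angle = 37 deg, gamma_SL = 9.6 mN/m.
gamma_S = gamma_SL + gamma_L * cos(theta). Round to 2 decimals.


theta_rad = 37 * pi/180 = 0.645772
gamma_S = 9.6 + 53.6 * cos(0.645772)
= 52.41 mN/m

52.41


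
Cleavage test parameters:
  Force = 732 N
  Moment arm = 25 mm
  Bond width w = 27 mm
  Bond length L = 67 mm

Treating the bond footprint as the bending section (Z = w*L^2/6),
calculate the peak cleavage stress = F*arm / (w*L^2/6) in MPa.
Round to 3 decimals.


M = 732 * 25 = 18300 N*mm
Z = 27 * 67^2 / 6 = 121203 / 6 mm^3
sigma = M / Z = 6 * 18300 / 121203 = 109800 / 121203
= 0.906 MPa

0.906


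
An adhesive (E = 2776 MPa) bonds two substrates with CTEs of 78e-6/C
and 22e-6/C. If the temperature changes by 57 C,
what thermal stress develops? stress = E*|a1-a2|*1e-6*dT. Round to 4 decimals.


Stress = 2776 * |78 - 22| * 1e-6 * 57
= 8.8610 MPa

8.8610


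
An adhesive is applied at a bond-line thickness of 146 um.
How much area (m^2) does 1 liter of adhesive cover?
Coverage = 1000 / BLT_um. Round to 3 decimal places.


Coverage = 1000 / 146 = 6.849 m^2

6.849


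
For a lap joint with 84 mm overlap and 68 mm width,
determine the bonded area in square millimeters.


Area = 84 * 68 = 5712 mm^2

5712


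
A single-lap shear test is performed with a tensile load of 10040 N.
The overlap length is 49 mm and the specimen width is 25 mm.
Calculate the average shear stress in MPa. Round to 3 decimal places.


Shear stress = F / (overlap * width)
= 10040 / (49 * 25)
= 10040 / 1225
= 8.196 MPa

8.196


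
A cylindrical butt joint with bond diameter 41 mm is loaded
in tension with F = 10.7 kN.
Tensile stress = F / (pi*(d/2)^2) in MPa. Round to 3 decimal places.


Area = pi * (41/2)^2 = 1320.2543 mm^2
Stress = 10.7*1000 / 1320.2543
= 8.104 MPa

8.104


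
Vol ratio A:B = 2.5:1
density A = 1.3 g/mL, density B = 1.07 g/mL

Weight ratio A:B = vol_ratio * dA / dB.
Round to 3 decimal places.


Weight ratio = 2.5 * 1.3 / 1.07
= 3.037

3.037


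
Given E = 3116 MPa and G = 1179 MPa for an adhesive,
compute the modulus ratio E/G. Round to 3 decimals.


E/G ratio = 3116 / 1179 = 2.643

2.643


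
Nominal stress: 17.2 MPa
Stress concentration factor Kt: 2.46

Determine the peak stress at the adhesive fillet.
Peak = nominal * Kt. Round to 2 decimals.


Peak stress = 17.2 * 2.46
= 42.31 MPa

42.31


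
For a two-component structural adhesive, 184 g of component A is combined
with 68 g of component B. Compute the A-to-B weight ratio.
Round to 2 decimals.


Weight ratio A:B = 184 / 68
= 2.71

2.71


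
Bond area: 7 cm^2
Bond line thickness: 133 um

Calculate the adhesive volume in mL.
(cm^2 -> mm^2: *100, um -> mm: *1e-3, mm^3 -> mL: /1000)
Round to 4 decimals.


V = 7*100 * 133*1e-3 / 1000
= 0.0931 mL

0.0931


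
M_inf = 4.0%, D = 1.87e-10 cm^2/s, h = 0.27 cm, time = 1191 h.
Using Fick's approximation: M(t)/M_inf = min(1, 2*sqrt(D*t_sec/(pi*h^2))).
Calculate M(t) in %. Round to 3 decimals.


t = 4287600 s
ratio = min(1, 2*sqrt(1.87e-10*4287600/(pi*0.0729)))
= 0.118337
M(t) = 4.0 * 0.118337 = 0.473%

0.473


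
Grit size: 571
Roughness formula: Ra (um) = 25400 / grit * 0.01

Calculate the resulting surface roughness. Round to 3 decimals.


Ra = 25400 / 571 * 0.01
= 0.445 um

0.445


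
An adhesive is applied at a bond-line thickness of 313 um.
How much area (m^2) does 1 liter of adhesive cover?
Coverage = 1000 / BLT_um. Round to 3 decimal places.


Coverage = 1000 / 313 = 3.195 m^2

3.195


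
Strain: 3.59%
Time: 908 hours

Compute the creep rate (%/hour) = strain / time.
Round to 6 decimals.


Creep rate = 3.59 / 908
= 0.003954 %/h

0.003954


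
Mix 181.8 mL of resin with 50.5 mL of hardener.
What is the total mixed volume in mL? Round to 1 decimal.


Total = 181.8 + 50.5 = 232.3 mL

232.3


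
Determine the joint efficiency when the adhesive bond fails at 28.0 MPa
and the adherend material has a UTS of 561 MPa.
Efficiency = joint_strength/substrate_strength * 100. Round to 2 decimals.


Joint efficiency = 28.0 / 561 * 100
= 4.99%

4.99


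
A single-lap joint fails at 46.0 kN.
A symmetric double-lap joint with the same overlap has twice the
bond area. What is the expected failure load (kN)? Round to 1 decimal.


Double-lap load = 2 * 46.0 = 92.0 kN

92.0


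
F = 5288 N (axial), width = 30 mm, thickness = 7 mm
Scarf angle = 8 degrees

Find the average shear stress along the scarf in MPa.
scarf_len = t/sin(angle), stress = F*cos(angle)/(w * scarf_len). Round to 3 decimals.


scarf_len = 7/sin(8 deg) = 50.2971
cos(8 deg) = 0.990268
stress = 5288*0.990268/(30*50.2971) = 3.470 MPa

3.470


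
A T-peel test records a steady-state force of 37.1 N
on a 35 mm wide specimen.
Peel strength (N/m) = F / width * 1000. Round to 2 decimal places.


Peel strength = 37.1 / 35 * 1000
= 1060.00 N/m

1060.00


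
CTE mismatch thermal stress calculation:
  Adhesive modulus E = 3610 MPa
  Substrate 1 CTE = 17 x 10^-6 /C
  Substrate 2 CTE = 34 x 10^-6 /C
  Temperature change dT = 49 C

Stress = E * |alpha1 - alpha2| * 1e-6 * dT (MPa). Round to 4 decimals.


delta_alpha = |17 - 34| = 17 x 10^-6/C
Stress = 3610 * 17e-6 * 49
= 3.0071 MPa

3.0071


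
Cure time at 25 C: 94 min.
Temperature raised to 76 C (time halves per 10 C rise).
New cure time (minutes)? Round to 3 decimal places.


Acceleration factor = 2^(51/10) = 34.2968
New time = 94 / 34.2968 = 2.741 min

2.741


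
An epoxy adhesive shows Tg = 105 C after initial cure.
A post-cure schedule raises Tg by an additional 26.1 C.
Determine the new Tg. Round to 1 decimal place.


New Tg = 105 + 26.1
= 131.1 C

131.1


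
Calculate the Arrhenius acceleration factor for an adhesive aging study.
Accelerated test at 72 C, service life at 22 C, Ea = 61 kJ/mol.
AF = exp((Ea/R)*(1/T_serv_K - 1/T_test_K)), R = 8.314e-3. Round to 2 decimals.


T_test = 345.15 K, T_serv = 295.15 K
Ea/R = 61 / 0.008314 = 7337.02
AF = exp(7337.02 * (1/295.15 - 1/345.15))
= 36.64

36.64


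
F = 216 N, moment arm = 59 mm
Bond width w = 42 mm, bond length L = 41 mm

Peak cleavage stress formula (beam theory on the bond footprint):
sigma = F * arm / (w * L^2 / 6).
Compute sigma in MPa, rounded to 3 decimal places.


sigma = (216 * 59) / (42 * 1681 / 6)
= 12744 * 6 / 70602
= 76464 / 70602
= 1.083 MPa

1.083


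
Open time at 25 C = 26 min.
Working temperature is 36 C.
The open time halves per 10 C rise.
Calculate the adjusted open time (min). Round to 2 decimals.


factor = 2^((36 - 25) / 10) = 2.1435
ot = 26 / 2.1435 = 12.13 min

12.13


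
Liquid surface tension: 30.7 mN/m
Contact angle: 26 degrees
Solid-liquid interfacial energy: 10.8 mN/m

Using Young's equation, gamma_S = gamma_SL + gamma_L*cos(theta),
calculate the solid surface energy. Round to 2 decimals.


gamma_S = 10.8 + 30.7 * cos(26)
= 38.39 mN/m

38.39


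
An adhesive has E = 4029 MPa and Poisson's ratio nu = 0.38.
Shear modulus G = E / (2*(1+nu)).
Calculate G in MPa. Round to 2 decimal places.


G = 4029 / (2*(1+0.38))
= 4029 / 2.76
= 1459.78 MPa

1459.78


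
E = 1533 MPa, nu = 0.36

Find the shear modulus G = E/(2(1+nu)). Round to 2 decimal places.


G = 1533 / (2 * 1.36)
= 563.60 MPa

563.60


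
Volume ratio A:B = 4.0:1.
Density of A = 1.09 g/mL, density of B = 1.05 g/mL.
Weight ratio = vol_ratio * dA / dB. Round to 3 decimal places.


Wt ratio = 4.0 * 1.09 / 1.05
= 4.152

4.152


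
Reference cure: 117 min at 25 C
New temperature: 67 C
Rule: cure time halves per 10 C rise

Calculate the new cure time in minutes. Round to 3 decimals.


factor = 2^((67-25)/10) = 18.3792
t_new = 117 / 18.3792 = 6.366 min

6.366


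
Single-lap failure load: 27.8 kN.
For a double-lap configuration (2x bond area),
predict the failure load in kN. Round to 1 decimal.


Failure load = 27.8 * 2 = 55.6 kN

55.6


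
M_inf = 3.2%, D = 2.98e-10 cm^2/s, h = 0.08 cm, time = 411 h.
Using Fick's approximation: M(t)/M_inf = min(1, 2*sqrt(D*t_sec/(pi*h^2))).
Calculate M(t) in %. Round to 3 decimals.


t = 1479600 s
ratio = min(1, 2*sqrt(2.98e-10*1479600/(pi*0.0064)))
= 0.296173
M(t) = 3.2 * 0.296173 = 0.948%

0.948


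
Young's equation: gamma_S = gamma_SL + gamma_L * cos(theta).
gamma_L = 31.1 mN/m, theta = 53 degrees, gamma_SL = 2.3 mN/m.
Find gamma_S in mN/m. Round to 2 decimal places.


cos(53 deg) = 0.601815
gamma_S = 2.3 + 31.1 * 0.601815
= 21.02 mN/m

21.02


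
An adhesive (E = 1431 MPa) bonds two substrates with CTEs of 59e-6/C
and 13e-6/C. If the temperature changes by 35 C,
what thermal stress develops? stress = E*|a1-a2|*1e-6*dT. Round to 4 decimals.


Stress = 1431 * |59 - 13| * 1e-6 * 35
= 2.3039 MPa

2.3039


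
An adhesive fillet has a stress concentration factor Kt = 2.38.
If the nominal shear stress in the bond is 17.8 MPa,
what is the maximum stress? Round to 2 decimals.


Max stress = 17.8 * 2.38 = 42.36 MPa

42.36


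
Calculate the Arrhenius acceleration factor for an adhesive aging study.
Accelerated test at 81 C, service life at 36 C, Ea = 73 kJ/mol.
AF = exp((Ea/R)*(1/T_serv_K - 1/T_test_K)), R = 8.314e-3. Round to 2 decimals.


T_test = 354.15 K, T_serv = 309.15 K
Ea/R = 73 / 0.008314 = 8780.37
AF = exp(8780.37 * (1/309.15 - 1/354.15))
= 36.92

36.92


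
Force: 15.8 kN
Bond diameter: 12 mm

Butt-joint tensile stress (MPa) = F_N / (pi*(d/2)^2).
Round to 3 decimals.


F_N = 15.8 * 1000 = 15800.0 N
A = pi*(6.0)^2 = 113.0973 mm^2
stress = 15800.0 / 113.0973 = 139.703 MPa

139.703


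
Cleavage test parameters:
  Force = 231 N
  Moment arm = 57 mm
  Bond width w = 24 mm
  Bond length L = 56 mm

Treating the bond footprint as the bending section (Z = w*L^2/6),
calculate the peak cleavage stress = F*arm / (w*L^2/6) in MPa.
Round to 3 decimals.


M = 231 * 57 = 13167 N*mm
Z = 24 * 56^2 / 6 = 75264 / 6 mm^3
sigma = M / Z = 6 * 13167 / 75264 = 79002 / 75264
= 1.050 MPa

1.050


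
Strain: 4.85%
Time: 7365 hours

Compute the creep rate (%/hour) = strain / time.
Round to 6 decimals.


Creep rate = 4.85 / 7365
= 0.000659 %/h

0.000659


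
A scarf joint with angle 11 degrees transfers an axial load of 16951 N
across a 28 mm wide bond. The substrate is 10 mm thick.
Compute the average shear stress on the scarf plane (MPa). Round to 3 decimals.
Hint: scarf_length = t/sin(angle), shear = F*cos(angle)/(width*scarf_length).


scarf_length = 10 / sin(11 deg) = 52.4084 mm
cos(11 deg) = 0.981627
shear stress = 16951 * 0.981627 / (28 * 52.4084)
= 11.339 MPa

11.339


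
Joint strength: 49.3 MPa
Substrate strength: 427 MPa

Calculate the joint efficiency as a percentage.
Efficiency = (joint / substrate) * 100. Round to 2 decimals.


Efficiency = (49.3 / 427) * 100 = 11.55%

11.55


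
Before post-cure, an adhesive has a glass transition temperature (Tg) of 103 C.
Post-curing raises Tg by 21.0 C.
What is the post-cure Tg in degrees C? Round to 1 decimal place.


Tg_post = Tg_base + delta_Tg
= 103 + 21.0
= 124.0 C

124.0


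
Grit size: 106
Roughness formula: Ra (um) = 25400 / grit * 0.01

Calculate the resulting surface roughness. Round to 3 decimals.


Ra = 25400 / 106 * 0.01
= 2.396 um

2.396


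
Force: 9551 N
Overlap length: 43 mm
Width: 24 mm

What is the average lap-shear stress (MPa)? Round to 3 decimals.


Average shear stress = F / (overlap * width)
= 9551 / (43 * 24)
= 9.255 MPa

9.255


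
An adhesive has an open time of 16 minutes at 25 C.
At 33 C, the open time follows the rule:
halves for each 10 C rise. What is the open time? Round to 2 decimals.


Factor = 2^((33-25)/10) = 1.7411
Open time = 16 / 1.7411 = 9.19 min

9.19


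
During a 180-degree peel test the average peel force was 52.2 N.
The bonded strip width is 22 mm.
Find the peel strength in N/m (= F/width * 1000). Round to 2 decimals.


Peel strength = F/width * 1000
= 52.2 / 22 * 1000
= 2372.73 N/m

2372.73


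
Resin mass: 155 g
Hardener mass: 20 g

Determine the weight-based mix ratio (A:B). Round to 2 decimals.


Ratio = 155 / 20 = 7.75

7.75


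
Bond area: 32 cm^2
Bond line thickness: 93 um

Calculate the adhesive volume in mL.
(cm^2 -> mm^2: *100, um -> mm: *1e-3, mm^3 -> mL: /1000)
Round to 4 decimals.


V = 32*100 * 93*1e-3 / 1000
= 0.2976 mL

0.2976


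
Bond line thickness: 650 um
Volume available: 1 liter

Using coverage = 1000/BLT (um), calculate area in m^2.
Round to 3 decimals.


1 L = 1e6 mm^3, thickness = 650 um = 0.65 mm
Area = 1e6 / 0.65 mm^2 = (1e6 / 0.65) / 1e6 m^2 = 1000 / 650 m^2
= 1.538 m^2

1.538


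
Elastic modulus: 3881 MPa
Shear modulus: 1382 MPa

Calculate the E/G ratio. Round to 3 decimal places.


E / G = 3881 / 1382 = 2.808

2.808


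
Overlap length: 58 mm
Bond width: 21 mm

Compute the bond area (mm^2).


Bond area = 58 * 21 = 1218 mm^2

1218


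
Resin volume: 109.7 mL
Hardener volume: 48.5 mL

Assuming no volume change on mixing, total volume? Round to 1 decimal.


V_total = 109.7 + 48.5 = 158.2 mL

158.2


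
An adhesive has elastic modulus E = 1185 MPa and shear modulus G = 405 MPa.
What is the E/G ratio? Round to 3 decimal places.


E/G = 1185 / 405 = 2.926

2.926


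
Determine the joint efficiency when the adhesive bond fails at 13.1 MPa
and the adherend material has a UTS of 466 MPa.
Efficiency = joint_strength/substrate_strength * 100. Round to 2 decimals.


Joint efficiency = 13.1 / 466 * 100
= 2.81%

2.81


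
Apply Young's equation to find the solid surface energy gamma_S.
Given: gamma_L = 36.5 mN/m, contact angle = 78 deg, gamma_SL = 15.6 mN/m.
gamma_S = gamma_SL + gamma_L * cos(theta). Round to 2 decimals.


theta_rad = 78 * pi/180 = 1.361357
gamma_S = 15.6 + 36.5 * cos(1.361357)
= 23.19 mN/m

23.19


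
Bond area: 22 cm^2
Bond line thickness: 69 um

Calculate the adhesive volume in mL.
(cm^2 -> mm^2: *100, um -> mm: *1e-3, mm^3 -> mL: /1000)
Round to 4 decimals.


V = 22*100 * 69*1e-3 / 1000
= 0.1518 mL

0.1518


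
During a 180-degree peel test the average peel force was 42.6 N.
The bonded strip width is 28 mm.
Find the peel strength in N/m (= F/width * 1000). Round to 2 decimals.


Peel strength = F/width * 1000
= 42.6 / 28 * 1000
= 1521.43 N/m

1521.43


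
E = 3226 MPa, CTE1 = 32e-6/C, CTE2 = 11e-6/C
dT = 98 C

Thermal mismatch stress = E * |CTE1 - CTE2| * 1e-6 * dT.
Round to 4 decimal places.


= 3226 * 21e-6 * 98
= 6.6391 MPa

6.6391


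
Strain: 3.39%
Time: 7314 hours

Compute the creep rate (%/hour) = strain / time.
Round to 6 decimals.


Creep rate = 3.39 / 7314
= 0.000463 %/h

0.000463


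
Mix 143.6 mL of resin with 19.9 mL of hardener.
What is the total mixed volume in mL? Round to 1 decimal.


Total = 143.6 + 19.9 = 163.5 mL

163.5


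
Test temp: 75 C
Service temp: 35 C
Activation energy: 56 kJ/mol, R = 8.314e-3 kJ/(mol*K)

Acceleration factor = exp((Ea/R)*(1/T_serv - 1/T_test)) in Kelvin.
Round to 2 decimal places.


AF = exp((56/0.008314)*(1/308.15 - 1/348.15))
= 12.32

12.32


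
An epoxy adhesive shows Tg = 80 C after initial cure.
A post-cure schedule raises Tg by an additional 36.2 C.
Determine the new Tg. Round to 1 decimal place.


New Tg = 80 + 36.2
= 116.2 C

116.2


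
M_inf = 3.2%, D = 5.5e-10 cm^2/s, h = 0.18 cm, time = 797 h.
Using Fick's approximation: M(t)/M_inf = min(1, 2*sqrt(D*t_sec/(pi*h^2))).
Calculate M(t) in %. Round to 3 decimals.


t = 2869200 s
ratio = min(1, 2*sqrt(5.5e-10*2869200/(pi*0.0324)))
= 0.249026
M(t) = 3.2 * 0.249026 = 0.797%

0.797


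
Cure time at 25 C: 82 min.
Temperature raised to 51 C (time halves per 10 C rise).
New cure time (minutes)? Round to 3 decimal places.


Acceleration factor = 2^(26/10) = 6.0629
New time = 82 / 6.0629 = 13.525 min

13.525


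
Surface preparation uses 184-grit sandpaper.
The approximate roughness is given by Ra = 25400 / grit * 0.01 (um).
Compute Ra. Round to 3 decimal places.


Ra = 25400 / 184 * 0.01
= 254 / 184
= 1.380 um

1.380


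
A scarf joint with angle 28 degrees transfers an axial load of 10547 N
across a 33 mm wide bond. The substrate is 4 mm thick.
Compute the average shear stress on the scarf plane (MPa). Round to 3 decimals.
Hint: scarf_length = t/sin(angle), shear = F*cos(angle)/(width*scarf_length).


scarf_length = 4 / sin(28 deg) = 8.5202 mm
cos(28 deg) = 0.882948
shear stress = 10547 * 0.882948 / (33 * 8.5202)
= 33.121 MPa

33.121


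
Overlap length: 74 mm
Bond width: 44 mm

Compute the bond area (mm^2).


Bond area = 74 * 44 = 3256 mm^2

3256


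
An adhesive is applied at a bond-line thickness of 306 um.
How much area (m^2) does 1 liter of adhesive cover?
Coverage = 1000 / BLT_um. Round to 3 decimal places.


Coverage = 1000 / 306 = 3.268 m^2

3.268


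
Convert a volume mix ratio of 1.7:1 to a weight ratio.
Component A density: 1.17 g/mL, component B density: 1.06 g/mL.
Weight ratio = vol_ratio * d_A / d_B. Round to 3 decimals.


= 1.7 * 1.17 / 1.06 = 1.876

1.876


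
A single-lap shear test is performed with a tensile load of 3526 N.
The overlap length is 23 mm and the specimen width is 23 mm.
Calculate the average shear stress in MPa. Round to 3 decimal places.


Shear stress = F / (overlap * width)
= 3526 / (23 * 23)
= 3526 / 529
= 6.665 MPa

6.665


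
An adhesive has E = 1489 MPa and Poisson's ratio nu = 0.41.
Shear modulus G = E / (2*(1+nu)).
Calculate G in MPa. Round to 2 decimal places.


G = 1489 / (2*(1+0.41))
= 1489 / 2.82
= 528.01 MPa

528.01


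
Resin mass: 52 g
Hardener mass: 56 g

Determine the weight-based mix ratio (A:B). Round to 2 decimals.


Ratio = 52 / 56 = 0.93

0.93


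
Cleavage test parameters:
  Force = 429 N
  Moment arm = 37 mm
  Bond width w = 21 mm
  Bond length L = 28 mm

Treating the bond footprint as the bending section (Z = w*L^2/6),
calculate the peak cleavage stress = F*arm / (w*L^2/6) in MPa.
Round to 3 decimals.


M = 429 * 37 = 15873 N*mm
Z = 21 * 28^2 / 6 = 16464 / 6 mm^3
sigma = M / Z = 6 * 15873 / 16464 = 95238 / 16464
= 5.785 MPa

5.785


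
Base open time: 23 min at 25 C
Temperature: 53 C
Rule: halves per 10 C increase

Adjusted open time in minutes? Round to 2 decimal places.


Acceleration = 2^((53-25)/10) = 6.9644
Open time = 23 / 6.9644 = 3.30 min

3.30


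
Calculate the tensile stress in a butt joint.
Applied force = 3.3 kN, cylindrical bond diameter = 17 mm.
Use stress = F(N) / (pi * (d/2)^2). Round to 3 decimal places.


A = pi * 8.5^2 = 226.9801 mm^2
sigma = 3300.0 / 226.9801 = 14.539 MPa

14.539


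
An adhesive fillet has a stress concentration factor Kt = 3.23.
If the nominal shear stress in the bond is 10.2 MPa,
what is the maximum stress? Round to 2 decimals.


Max stress = 10.2 * 3.23 = 32.95 MPa

32.95


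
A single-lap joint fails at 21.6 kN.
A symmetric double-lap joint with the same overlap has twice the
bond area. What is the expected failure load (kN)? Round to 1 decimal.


Double-lap load = 2 * 21.6 = 43.2 kN

43.2


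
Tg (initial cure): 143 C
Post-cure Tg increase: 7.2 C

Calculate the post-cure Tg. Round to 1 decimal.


Post-cure Tg = 143 + 7.2 = 150.2 C

150.2


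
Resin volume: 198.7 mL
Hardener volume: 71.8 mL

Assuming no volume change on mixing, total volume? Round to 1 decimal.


V_total = 198.7 + 71.8 = 270.5 mL

270.5


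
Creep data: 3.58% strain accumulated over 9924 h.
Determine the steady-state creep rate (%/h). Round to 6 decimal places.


Rate = 3.58 / 9924 = 0.000361 %/h

0.000361


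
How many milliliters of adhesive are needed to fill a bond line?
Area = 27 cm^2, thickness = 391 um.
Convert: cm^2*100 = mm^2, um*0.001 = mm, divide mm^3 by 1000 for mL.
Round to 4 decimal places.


= (27 * 100) * (391 * 0.001) / 1000
= 1.0557 mL

1.0557
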